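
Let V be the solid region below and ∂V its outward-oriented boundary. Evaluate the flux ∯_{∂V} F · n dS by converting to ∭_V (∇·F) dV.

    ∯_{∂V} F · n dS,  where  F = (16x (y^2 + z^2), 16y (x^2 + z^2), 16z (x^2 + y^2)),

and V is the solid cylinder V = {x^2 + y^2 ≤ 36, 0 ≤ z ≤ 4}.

By the divergence theorem,

    ∯_{∂V} F · n dS = ∭_V (∇ · F) dV.

Compute the divergence:
    ∇ · F = ∂F_x/∂x + ∂F_y/∂y + ∂F_z/∂z = 16y^2 + 16z^2 + 16x^2 + 16z^2 + 16x^2 + 16y^2 = 32x^2 + 32y^2 + 32z^2.

In cylindrical coordinates, x = r cos(θ), y = r sin(θ), z = z, dV = r dr dθ dz, with 0 ≤ r ≤ 6, 0 ≤ θ ≤ 2π, 0 ≤ z ≤ 4.

The integrand, after substitution and multiplying by the volume element, becomes (32r^2 + 32z^2) · r, so

    ∭_V (∇·F) dV = ∫_0^{2π} ∫_0^{6} ∫_0^{4} (32r^2 + 32z^2) · r dz dr dθ.

Inner (z from 0 to 4): 128r (r^2 + 16/3).
Middle (r from 0 to 6): 53760.
Outer (θ from 0 to 2π): 107520π.

Therefore ∯_{∂V} F · n dS = 107520π.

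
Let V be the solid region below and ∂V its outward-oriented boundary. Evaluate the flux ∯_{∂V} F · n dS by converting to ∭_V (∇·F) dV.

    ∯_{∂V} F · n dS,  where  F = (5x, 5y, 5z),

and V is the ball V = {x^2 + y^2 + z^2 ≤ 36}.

By the divergence theorem,

    ∯_{∂V} F · n dS = ∭_V (∇ · F) dV.

Compute the divergence:
    ∇ · F = ∂F_x/∂x + ∂F_y/∂y + ∂F_z/∂z = 5 + 5 + 5 = 15.

In spherical coordinates, x = ρ sin(φ) cos(θ), y = ρ sin(φ) sin(θ), z = ρ cos(φ), dV = ρ^2 sin(φ) dρ dφ dθ, with 0 ≤ ρ ≤ 6, 0 ≤ φ ≤ π, 0 ≤ θ ≤ 2π.

The integrand, after substitution and multiplying by the volume element, becomes (15) · ρ^2 sin(φ), so

    ∭_V (∇·F) dV = ∫_0^{2π} ∫_0^{π} ∫_0^{6} (15) · ρ^2 sin(φ) dρ dφ dθ.

Inner (ρ from 0 to 6): 1080sin(φ).
Middle (φ from 0 to π): 2160.
Outer (θ from 0 to 2π): 4320π.

Therefore ∯_{∂V} F · n dS = 4320π.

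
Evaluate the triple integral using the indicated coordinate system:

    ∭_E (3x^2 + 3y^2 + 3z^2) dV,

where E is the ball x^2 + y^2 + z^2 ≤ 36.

In spherical coordinates, x = ρ sin(φ) cos(θ), y = ρ sin(φ) sin(θ), z = ρ cos(φ), and dV = ρ^2 sin(φ) dρ dφ dθ.

The integrand becomes 3ρ^2, so

    ∭_E (3x^2 + 3y^2 + 3z^2) dV = ∫_{0}^{2π} ∫_{0}^{π} ∫_{0}^{6} (3ρ^2) · ρ^2 sin(φ) dρ dφ dθ.

Inner (ρ): 23328sin(φ)/5.
Middle (φ): 46656/5.
Outer (θ): 93312π/5.

Therefore the triple integral equals 93312π/5.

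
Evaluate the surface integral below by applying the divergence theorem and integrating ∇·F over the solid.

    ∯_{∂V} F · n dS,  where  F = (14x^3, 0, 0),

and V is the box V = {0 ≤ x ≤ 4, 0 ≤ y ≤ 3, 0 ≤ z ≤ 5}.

By the divergence theorem,

    ∯_{∂V} F · n dS = ∭_V (∇ · F) dV.

Compute the divergence:
    ∇ · F = ∂F_x/∂x + ∂F_y/∂y + ∂F_z/∂z = 42x^2 + 0 + 0 = 42x^2.

V is a rectangular box, so dV = dx dy dz with 0 ≤ x ≤ 4, 0 ≤ y ≤ 3, 0 ≤ z ≤ 5.

Integrate (42x^2) over V as an iterated integral:

    ∭_V (∇·F) dV = ∫_0^{4} ∫_0^{3} ∫_0^{5} (42x^2) dz dy dx.

Inner (z from 0 to 5): 210x^2.
Middle (y from 0 to 3): 630x^2.
Outer (x from 0 to 4): 13440.

Therefore ∯_{∂V} F · n dS = 13440.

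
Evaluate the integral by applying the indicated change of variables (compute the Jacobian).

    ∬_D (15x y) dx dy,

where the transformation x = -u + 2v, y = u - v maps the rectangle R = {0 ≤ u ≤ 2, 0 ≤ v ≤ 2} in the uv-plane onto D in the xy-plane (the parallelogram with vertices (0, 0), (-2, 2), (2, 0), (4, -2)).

Compute the Jacobian determinant of (x, y) with respect to (u, v):

    ∂(x,y)/∂(u,v) = | -1  2 | = (-1)(-1) - (2)(1) = -1.
                   | 1  -1 |

Its absolute value is |J| = 1 (the area scaling factor).

Substituting x = -u + 2v, y = u - v into the integrand,

    15x y → -15u^2 + 45u v - 30v^2,

so the integral becomes

    ∬_R (-15u^2 + 45u v - 30v^2) · |J| du dv = ∫_0^2 ∫_0^2 (-15u^2 + 45u v - 30v^2) dv du.

Inner (v): -30u^2 + 90u - 80.
Outer (u): -60.

Therefore ∬_D (15x y) dx dy = -60.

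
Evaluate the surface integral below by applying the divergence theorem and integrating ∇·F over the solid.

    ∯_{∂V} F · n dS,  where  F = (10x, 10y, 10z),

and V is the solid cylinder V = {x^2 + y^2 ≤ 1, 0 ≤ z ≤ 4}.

By the divergence theorem,

    ∯_{∂V} F · n dS = ∭_V (∇ · F) dV.

Compute the divergence:
    ∇ · F = ∂F_x/∂x + ∂F_y/∂y + ∂F_z/∂z = 10 + 10 + 10 = 30.

In cylindrical coordinates, x = r cos(θ), y = r sin(θ), z = z, dV = r dr dθ dz, with 0 ≤ r ≤ 1, 0 ≤ θ ≤ 2π, 0 ≤ z ≤ 4.

The integrand, after substitution and multiplying by the volume element, becomes (30) · r, so

    ∭_V (∇·F) dV = ∫_0^{2π} ∫_0^{1} ∫_0^{4} (30) · r dz dr dθ.

Inner (z from 0 to 4): 120r.
Middle (r from 0 to 1): 60.
Outer (θ from 0 to 2π): 120π.

Therefore ∯_{∂V} F · n dS = 120π.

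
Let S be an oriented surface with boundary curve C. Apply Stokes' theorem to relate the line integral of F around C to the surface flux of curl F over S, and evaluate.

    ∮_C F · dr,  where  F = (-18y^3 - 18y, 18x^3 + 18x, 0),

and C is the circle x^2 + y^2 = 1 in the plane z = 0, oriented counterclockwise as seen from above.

Let S be the flat disk x^2 + y^2 ≤ 1 in the plane z = 0, with upward unit normal n̂ = ẑ. By Stokes' theorem,

    ∮_C F · dr = ∬_S (∇ × F) · n̂ dS = ∬_D (curl F)_z dA,

where D is the disk x^2 + y^2 ≤ 1.

Compute the curl of F = (-18y^3 - 18y, 18x^3 + 18x, 0):
    (∇ × F)_x = ∂F_z/∂y - ∂F_y/∂z = 0,
    (∇ × F)_y = ∂F_x/∂z - ∂F_z/∂x = 0,
    (∇ × F)_z = ∂F_y/∂x - ∂F_x/∂y = 54x^2 + 54y^2 + 36.

On z = 0, (curl F)_z = 54x^2 + 54y^2 + 36.

Convert to polar (x = r cos θ, y = r sin θ, dA = r dr dθ); the integrand becomes 54r^2 + 36, so

    ∬_D (curl F)_z dA = ∫_0^{2π} ∫_0^{1} (54r^2 + 36) · r dr dθ.

Inner (r from 0 to 1): 63/2.
Outer (θ from 0 to 2π): 63π.

Therefore ∮_C F · dr = 63π.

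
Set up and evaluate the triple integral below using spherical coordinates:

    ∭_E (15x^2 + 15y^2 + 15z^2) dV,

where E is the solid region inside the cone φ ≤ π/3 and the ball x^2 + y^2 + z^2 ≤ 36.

In spherical coordinates, x = ρ sin(φ) cos(θ), y = ρ sin(φ) sin(θ), z = ρ cos(φ), and dV = ρ^2 sin(φ) dρ dφ dθ.

The integrand becomes 15ρ^2, so

    ∭_E (15x^2 + 15y^2 + 15z^2) dV = ∫_{0}^{2π} ∫_{0}^{π/3} ∫_{0}^{6} (15ρ^2) · ρ^2 sin(φ) dρ dφ dθ.

Inner (ρ): 23328sin(φ).
Middle (φ): 11664.
Outer (θ): 23328π.

Therefore the triple integral equals 23328π.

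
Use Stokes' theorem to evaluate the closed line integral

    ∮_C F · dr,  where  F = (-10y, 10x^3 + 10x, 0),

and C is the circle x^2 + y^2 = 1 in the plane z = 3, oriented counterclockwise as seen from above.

Let S be the flat disk x^2 + y^2 ≤ 1 in the plane z = 3, with upward unit normal n̂ = ẑ. By Stokes' theorem,

    ∮_C F · dr = ∬_S (∇ × F) · n̂ dS = ∬_D (curl F)_z dA,

where D is the disk x^2 + y^2 ≤ 1.

Compute the curl of F = (-10y, 10x^3 + 10x, 0):
    (∇ × F)_x = ∂F_z/∂y - ∂F_y/∂z = 0,
    (∇ × F)_y = ∂F_x/∂z - ∂F_z/∂x = 0,
    (∇ × F)_z = ∂F_y/∂x - ∂F_x/∂y = 30x^2 + 20.

On z = 3, (curl F)_z = 30x^2 + 20.

Convert to polar (x = r cos θ, y = r sin θ, dA = r dr dθ); the integrand becomes 30r^2cos(θ)^2 + 20, so

    ∬_D (curl F)_z dA = ∫_0^{2π} ∫_0^{1} (30r^2cos(θ)^2 + 20) · r dr dθ.

Inner (r from 0 to 1): 15cos(θ)^2/2 + 10.
Outer (θ from 0 to 2π): 55π/2.

Therefore ∮_C F · dr = 55π/2.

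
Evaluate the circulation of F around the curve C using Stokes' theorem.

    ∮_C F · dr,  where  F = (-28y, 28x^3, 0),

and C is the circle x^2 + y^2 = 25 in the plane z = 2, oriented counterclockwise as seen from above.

Let S be the flat disk x^2 + y^2 ≤ 25 in the plane z = 2, with upward unit normal n̂ = ẑ. By Stokes' theorem,

    ∮_C F · dr = ∬_S (∇ × F) · n̂ dS = ∬_D (curl F)_z dA,

where D is the disk x^2 + y^2 ≤ 25.

Compute the curl of F = (-28y, 28x^3, 0):
    (∇ × F)_x = ∂F_z/∂y - ∂F_y/∂z = 0,
    (∇ × F)_y = ∂F_x/∂z - ∂F_z/∂x = 0,
    (∇ × F)_z = ∂F_y/∂x - ∂F_x/∂y = 84x^2 + 28.

On z = 2, (curl F)_z = 84x^2 + 28.

Convert to polar (x = r cos θ, y = r sin θ, dA = r dr dθ); the integrand becomes 84r^2cos(θ)^2 + 28, so

    ∬_D (curl F)_z dA = ∫_0^{2π} ∫_0^{5} (84r^2cos(θ)^2 + 28) · r dr dθ.

Inner (r from 0 to 5): 13125cos(θ)^2 + 350.
Outer (θ from 0 to 2π): 13825π.

Therefore ∮_C F · dr = 13825π.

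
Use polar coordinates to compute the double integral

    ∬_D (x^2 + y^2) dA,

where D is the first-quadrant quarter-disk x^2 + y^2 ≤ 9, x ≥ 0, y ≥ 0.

The region D is 0 ≤ r ≤ 3, 0 ≤ θ ≤ π/2 in polar coordinates, where x = r cos(θ), y = r sin(θ), and dA = r dr dθ.

Under the substitution, the integrand becomes r^2, so

    ∬_D (x^2 + y^2) dA = ∫_{0}^{π/2} ∫_{0}^{3} (r^2) · r dr dθ.

Inner integral (in r): ∫_{0}^{3} (r^2) · r dr = 81/4.

Outer integral (in θ): ∫_{0}^{π/2} (81/4) dθ = 81π/8.

Therefore ∬_D (x^2 + y^2) dA = 81π/8.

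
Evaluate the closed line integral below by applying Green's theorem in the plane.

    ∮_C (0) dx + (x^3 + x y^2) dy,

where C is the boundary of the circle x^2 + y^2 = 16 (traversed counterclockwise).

Green's theorem converts the closed line integral into a double integral over the enclosed region D:

    ∮_C P dx + Q dy = ∬_D (∂Q/∂x - ∂P/∂y) dA.

Here P = 0, Q = x^3 + x y^2, so

    ∂Q/∂x = 3x^2 + y^2,    ∂P/∂y = 0,
    ∂Q/∂x - ∂P/∂y = 3x^2 + y^2.

D is the region x^2 + y^2 ≤ 16. Evaluating the double integral:

In polar coordinates (x = r cos θ, y = r sin θ, dA = r dr dθ) the integrand becomes r^2(cos(2θ) + 2), so

    ∬_D (3x^2 + y^2) dA = ∫_0^{2π} ∫_0^{4} (r^2(cos(2θ) + 2)) · r dr dθ.

Inner (r from 0 to 4): 64cos(2θ) + 128.
Outer (θ from 0 to 2π): 256π.

Therefore ∮_C P dx + Q dy = 256π.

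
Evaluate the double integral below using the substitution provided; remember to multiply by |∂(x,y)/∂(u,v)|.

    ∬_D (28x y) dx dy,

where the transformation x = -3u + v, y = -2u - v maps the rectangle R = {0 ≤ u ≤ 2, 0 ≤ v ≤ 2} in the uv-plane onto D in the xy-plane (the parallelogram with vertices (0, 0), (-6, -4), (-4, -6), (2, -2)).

Compute the Jacobian determinant of (x, y) with respect to (u, v):

    ∂(x,y)/∂(u,v) = | -3  1 | = (-3)(-1) - (1)(-2) = 5.
                   | -2  -1 |

Its absolute value is |J| = 5 (the area scaling factor).

Substituting x = -3u + v, y = -2u - v into the integrand,

    28x y → 168u^2 + 28u v - 28v^2,

so the integral becomes

    ∬_R (168u^2 + 28u v - 28v^2) · |J| du dv = ∫_0^2 ∫_0^2 (840u^2 + 140u v - 140v^2) dv du.

Inner (v): 1680u^2 + 280u - 1120/3.
Outer (u): 12880/3.

Therefore ∬_D (28x y) dx dy = 12880/3.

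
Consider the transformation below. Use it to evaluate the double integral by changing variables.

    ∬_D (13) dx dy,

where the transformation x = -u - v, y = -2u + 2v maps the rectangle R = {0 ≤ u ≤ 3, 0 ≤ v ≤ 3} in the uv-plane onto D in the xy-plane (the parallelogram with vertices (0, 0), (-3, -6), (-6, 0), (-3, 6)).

Compute the Jacobian determinant of (x, y) with respect to (u, v):

    ∂(x,y)/∂(u,v) = | -1  -1 | = (-1)(2) - (-1)(-2) = -4.
                   | -2  2 |

Its absolute value is |J| = 4 (the area scaling factor).

Substituting x = -u - v, y = -2u + 2v into the integrand,

    13 → 13,

so the integral becomes

    ∬_R (13) · |J| du dv = ∫_0^3 ∫_0^3 (52) dv du.

Inner (v): 156.
Outer (u): 468.

Therefore ∬_D (13) dx dy = 468.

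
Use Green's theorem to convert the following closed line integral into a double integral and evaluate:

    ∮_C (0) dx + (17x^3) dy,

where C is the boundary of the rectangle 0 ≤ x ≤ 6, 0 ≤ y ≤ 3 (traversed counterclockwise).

Green's theorem converts the closed line integral into a double integral over the enclosed region D:

    ∮_C P dx + Q dy = ∬_D (∂Q/∂x - ∂P/∂y) dA.

Here P = 0, Q = 17x^3, so

    ∂Q/∂x = 51x^2,    ∂P/∂y = 0,
    ∂Q/∂x - ∂P/∂y = 51x^2.

D is the region 0 ≤ x ≤ 6, 0 ≤ y ≤ 3. Evaluating the double integral:

    ∬_D (51x^2) dA = ∫_0^{6} ∫_0^{3} (51x^2) dy dx.

Inner (y from 0 to 3): 153x^2.
Outer (x from 0 to 6): 11016.

Therefore ∮_C P dx + Q dy = 11016.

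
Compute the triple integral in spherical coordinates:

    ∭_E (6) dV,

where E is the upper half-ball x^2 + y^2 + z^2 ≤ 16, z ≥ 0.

In spherical coordinates, x = ρ sin(φ) cos(θ), y = ρ sin(φ) sin(θ), z = ρ cos(φ), and dV = ρ^2 sin(φ) dρ dφ dθ.

The integrand becomes 6, so

    ∭_E (6) dV = ∫_{0}^{2π} ∫_{0}^{π/2} ∫_{0}^{4} (6) · ρ^2 sin(φ) dρ dφ dθ.

Inner (ρ): 128sin(φ).
Middle (φ): 128.
Outer (θ): 256π.

Therefore the triple integral equals 256π.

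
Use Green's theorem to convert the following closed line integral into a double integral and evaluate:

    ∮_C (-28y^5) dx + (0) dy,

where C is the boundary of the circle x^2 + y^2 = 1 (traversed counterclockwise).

Green's theorem converts the closed line integral into a double integral over the enclosed region D:

    ∮_C P dx + Q dy = ∬_D (∂Q/∂x - ∂P/∂y) dA.

Here P = -28y^5, Q = 0, so

    ∂Q/∂x = 0,    ∂P/∂y = -140y^4,
    ∂Q/∂x - ∂P/∂y = 140y^4.

D is the region x^2 + y^2 ≤ 1. Evaluating the double integral:

In polar coordinates (x = r cos θ, y = r sin θ, dA = r dr dθ) the integrand becomes 140r^4sin(θ)^4, so

    ∬_D (140y^4) dA = ∫_0^{2π} ∫_0^{1} (140r^4sin(θ)^4) · r dr dθ.

Inner (r from 0 to 1): 70sin(θ)^4/3.
Outer (θ from 0 to 2π): 35π/2.

Therefore ∮_C P dx + Q dy = 35π/2.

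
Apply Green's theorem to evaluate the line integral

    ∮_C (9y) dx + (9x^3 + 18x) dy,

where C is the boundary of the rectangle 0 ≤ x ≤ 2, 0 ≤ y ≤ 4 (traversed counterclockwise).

Green's theorem converts the closed line integral into a double integral over the enclosed region D:

    ∮_C P dx + Q dy = ∬_D (∂Q/∂x - ∂P/∂y) dA.

Here P = 9y, Q = 9x^3 + 18x, so

    ∂Q/∂x = 27x^2 + 18,    ∂P/∂y = 9,
    ∂Q/∂x - ∂P/∂y = 27x^2 + 9.

D is the region 0 ≤ x ≤ 2, 0 ≤ y ≤ 4. Evaluating the double integral:

    ∬_D (27x^2 + 9) dA = ∫_0^{2} ∫_0^{4} (27x^2 + 9) dy dx.

Inner (y from 0 to 4): 108x^2 + 36.
Outer (x from 0 to 2): 360.

Therefore ∮_C P dx + Q dy = 360.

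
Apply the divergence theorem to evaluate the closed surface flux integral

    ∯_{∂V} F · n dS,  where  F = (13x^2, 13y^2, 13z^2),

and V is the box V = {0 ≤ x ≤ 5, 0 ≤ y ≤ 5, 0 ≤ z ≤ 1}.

By the divergence theorem,

    ∯_{∂V} F · n dS = ∭_V (∇ · F) dV.

Compute the divergence:
    ∇ · F = ∂F_x/∂x + ∂F_y/∂y + ∂F_z/∂z = 26x + 26y + 26z.

V is a rectangular box, so dV = dx dy dz with 0 ≤ x ≤ 5, 0 ≤ y ≤ 5, 0 ≤ z ≤ 1.

Integrate (26x + 26y + 26z) over V as an iterated integral:

    ∭_V (∇·F) dV = ∫_0^{5} ∫_0^{5} ∫_0^{1} (26x + 26y + 26z) dz dy dx.

Inner (z from 0 to 1): 26x + 26y + 13.
Middle (y from 0 to 5): 130x + 390.
Outer (x from 0 to 5): 3575.

Therefore ∯_{∂V} F · n dS = 3575.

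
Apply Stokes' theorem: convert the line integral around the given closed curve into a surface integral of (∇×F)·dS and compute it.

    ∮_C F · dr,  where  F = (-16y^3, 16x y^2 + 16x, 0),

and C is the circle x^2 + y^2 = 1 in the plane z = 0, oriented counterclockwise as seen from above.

Let S be the flat disk x^2 + y^2 ≤ 1 in the plane z = 0, with upward unit normal n̂ = ẑ. By Stokes' theorem,

    ∮_C F · dr = ∬_S (∇ × F) · n̂ dS = ∬_D (curl F)_z dA,

where D is the disk x^2 + y^2 ≤ 1.

Compute the curl of F = (-16y^3, 16x y^2 + 16x, 0):
    (∇ × F)_x = ∂F_z/∂y - ∂F_y/∂z = 0,
    (∇ × F)_y = ∂F_x/∂z - ∂F_z/∂x = 0,
    (∇ × F)_z = ∂F_y/∂x - ∂F_x/∂y = 64y^2 + 16.

On z = 0, (curl F)_z = 64y^2 + 16.

Convert to polar (x = r cos θ, y = r sin θ, dA = r dr dθ); the integrand becomes 64r^2sin(θ)^2 + 16, so

    ∬_D (curl F)_z dA = ∫_0^{2π} ∫_0^{1} (64r^2sin(θ)^2 + 16) · r dr dθ.

Inner (r from 0 to 1): 16 - 8cos(2θ).
Outer (θ from 0 to 2π): 32π.

Therefore ∮_C F · dr = 32π.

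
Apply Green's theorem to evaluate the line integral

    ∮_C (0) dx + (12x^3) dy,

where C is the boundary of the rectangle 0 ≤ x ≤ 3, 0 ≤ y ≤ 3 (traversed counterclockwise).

Green's theorem converts the closed line integral into a double integral over the enclosed region D:

    ∮_C P dx + Q dy = ∬_D (∂Q/∂x - ∂P/∂y) dA.

Here P = 0, Q = 12x^3, so

    ∂Q/∂x = 36x^2,    ∂P/∂y = 0,
    ∂Q/∂x - ∂P/∂y = 36x^2.

D is the region 0 ≤ x ≤ 3, 0 ≤ y ≤ 3. Evaluating the double integral:

    ∬_D (36x^2) dA = ∫_0^{3} ∫_0^{3} (36x^2) dy dx.

Inner (y from 0 to 3): 108x^2.
Outer (x from 0 to 3): 972.

Therefore ∮_C P dx + Q dy = 972.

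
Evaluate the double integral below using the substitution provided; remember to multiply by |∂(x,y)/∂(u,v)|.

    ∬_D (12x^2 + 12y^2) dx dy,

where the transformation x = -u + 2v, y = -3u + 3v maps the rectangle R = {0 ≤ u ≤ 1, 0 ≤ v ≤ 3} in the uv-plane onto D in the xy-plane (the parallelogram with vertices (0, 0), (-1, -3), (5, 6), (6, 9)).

Compute the Jacobian determinant of (x, y) with respect to (u, v):

    ∂(x,y)/∂(u,v) = | -1  2 | = (-1)(3) - (2)(-3) = 3.
                   | -3  3 |

Its absolute value is |J| = 3 (the area scaling factor).

Substituting x = -u + 2v, y = -3u + 3v into the integrand,

    12x^2 + 12y^2 → 120u^2 - 264u v + 156v^2,

so the integral becomes

    ∬_R (120u^2 - 264u v + 156v^2) · |J| du dv = ∫_0^1 ∫_0^3 (360u^2 - 792u v + 468v^2) dv du.

Inner (v): 1080u^2 - 3564u + 4212.
Outer (u): 2790.

Therefore ∬_D (12x^2 + 12y^2) dx dy = 2790.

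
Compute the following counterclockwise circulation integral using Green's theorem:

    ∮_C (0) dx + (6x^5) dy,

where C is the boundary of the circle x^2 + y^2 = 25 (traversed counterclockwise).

Green's theorem converts the closed line integral into a double integral over the enclosed region D:

    ∮_C P dx + Q dy = ∬_D (∂Q/∂x - ∂P/∂y) dA.

Here P = 0, Q = 6x^5, so

    ∂Q/∂x = 30x^4,    ∂P/∂y = 0,
    ∂Q/∂x - ∂P/∂y = 30x^4.

D is the region x^2 + y^2 ≤ 25. Evaluating the double integral:

In polar coordinates (x = r cos θ, y = r sin θ, dA = r dr dθ) the integrand becomes 30r^4cos(θ)^4, so

    ∬_D (30x^4) dA = ∫_0^{2π} ∫_0^{5} (30r^4cos(θ)^4) · r dr dθ.

Inner (r from 0 to 5): 78125cos(θ)^4.
Outer (θ from 0 to 2π): 234375π/4.

Therefore ∮_C P dx + Q dy = 234375π/4.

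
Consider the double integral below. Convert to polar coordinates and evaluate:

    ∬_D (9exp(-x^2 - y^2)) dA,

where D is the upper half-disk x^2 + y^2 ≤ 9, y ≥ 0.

The region D is 0 ≤ r ≤ 3, 0 ≤ θ ≤ π in polar coordinates, where x = r cos(θ), y = r sin(θ), and dA = r dr dθ.

Under the substitution, the integrand becomes 9exp(-r^2), so

    ∬_D (9exp(-x^2 - y^2)) dA = ∫_{0}^{π} ∫_{0}^{3} (9exp(-r^2)) · r dr dθ.

Inner integral (in r): ∫_{0}^{3} (9exp(-r^2)) · r dr = 9/2 - 9exp(-9)/2.

Outer integral (in θ): ∫_{0}^{π} (9/2 - 9exp(-9)/2) dθ = -9π (1 - exp(9))exp(-9)/2.

Therefore ∬_D (9exp(-x^2 - y^2)) dA = -9π (1 - exp(9))exp(-9)/2.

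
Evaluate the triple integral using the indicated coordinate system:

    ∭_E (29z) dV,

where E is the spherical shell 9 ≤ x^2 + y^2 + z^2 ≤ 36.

In spherical coordinates, x = ρ sin(φ) cos(θ), y = ρ sin(φ) sin(θ), z = ρ cos(φ), and dV = ρ^2 sin(φ) dρ dφ dθ.

The integrand becomes 29ρ cos(φ), so

    ∭_E (29z) dV = ∫_{0}^{2π} ∫_{0}^{π} ∫_{3}^{6} (29ρ cos(φ)) · ρ^2 sin(φ) dρ dφ dθ.

Inner (ρ): 35235sin(2φ)/8.
Middle (φ): 0.
Outer (θ): 0.

Therefore the triple integral equals 0.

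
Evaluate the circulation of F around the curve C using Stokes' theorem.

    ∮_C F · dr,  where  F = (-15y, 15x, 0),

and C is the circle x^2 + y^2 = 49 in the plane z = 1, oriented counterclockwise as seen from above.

Let S be the flat disk x^2 + y^2 ≤ 49 in the plane z = 1, with upward unit normal n̂ = ẑ. By Stokes' theorem,

    ∮_C F · dr = ∬_S (∇ × F) · n̂ dS = ∬_D (curl F)_z dA,

where D is the disk x^2 + y^2 ≤ 49.

Compute the curl of F = (-15y, 15x, 0):
    (∇ × F)_x = ∂F_z/∂y - ∂F_y/∂z = 0,
    (∇ × F)_y = ∂F_x/∂z - ∂F_z/∂x = 0,
    (∇ × F)_z = ∂F_y/∂x - ∂F_x/∂y = 30.

On z = 1, (curl F)_z = 30.

Convert to polar (x = r cos θ, y = r sin θ, dA = r dr dθ); the integrand becomes 30, so

    ∬_D (curl F)_z dA = ∫_0^{2π} ∫_0^{7} (30) · r dr dθ.

Inner (r from 0 to 7): 735.
Outer (θ from 0 to 2π): 1470π.

Therefore ∮_C F · dr = 1470π.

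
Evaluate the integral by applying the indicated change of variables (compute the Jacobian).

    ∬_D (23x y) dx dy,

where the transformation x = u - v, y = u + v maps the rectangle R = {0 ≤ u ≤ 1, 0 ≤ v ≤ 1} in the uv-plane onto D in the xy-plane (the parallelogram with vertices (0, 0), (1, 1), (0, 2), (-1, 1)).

Compute the Jacobian determinant of (x, y) with respect to (u, v):

    ∂(x,y)/∂(u,v) = | 1  -1 | = (1)(1) - (-1)(1) = 2.
                   | 1  1 |

Its absolute value is |J| = 2 (the area scaling factor).

Substituting x = u - v, y = u + v into the integrand,

    23x y → 23u^2 - 23v^2,

so the integral becomes

    ∬_R (23u^2 - 23v^2) · |J| du dv = ∫_0^1 ∫_0^1 (46u^2 - 46v^2) dv du.

Inner (v): 46u^2 - 46/3.
Outer (u): 0.

Therefore ∬_D (23x y) dx dy = 0.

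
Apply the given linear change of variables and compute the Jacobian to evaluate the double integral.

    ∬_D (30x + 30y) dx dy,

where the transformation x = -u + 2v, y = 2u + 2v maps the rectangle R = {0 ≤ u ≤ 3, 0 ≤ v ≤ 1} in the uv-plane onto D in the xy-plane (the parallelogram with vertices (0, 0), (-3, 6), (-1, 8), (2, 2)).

Compute the Jacobian determinant of (x, y) with respect to (u, v):

    ∂(x,y)/∂(u,v) = | -1  2 | = (-1)(2) - (2)(2) = -6.
                   | 2  2 |

Its absolute value is |J| = 6 (the area scaling factor).

Substituting x = -u + 2v, y = 2u + 2v into the integrand,

    30x + 30y → 30u + 120v,

so the integral becomes

    ∬_R (30u + 120v) · |J| du dv = ∫_0^3 ∫_0^1 (180u + 720v) dv du.

Inner (v): 180u + 360.
Outer (u): 1890.

Therefore ∬_D (30x + 30y) dx dy = 1890.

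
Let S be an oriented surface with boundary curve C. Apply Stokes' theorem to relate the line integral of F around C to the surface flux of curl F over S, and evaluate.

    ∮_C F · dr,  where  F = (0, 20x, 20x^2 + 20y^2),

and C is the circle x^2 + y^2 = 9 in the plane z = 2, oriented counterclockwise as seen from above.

Let S be the flat disk x^2 + y^2 ≤ 9 in the plane z = 2, with upward unit normal n̂ = ẑ. By Stokes' theorem,

    ∮_C F · dr = ∬_S (∇ × F) · n̂ dS = ∬_D (curl F)_z dA,

where D is the disk x^2 + y^2 ≤ 9.

Compute the curl of F = (0, 20x, 20x^2 + 20y^2):
    (∇ × F)_x = ∂F_z/∂y - ∂F_y/∂z = 40y,
    (∇ × F)_y = ∂F_x/∂z - ∂F_z/∂x = -40x,
    (∇ × F)_z = ∂F_y/∂x - ∂F_x/∂y = 20.

On z = 2, (curl F)_z = 20.

Convert to polar (x = r cos θ, y = r sin θ, dA = r dr dθ); the integrand becomes 20, so

    ∬_D (curl F)_z dA = ∫_0^{2π} ∫_0^{3} (20) · r dr dθ.

Inner (r from 0 to 3): 90.
Outer (θ from 0 to 2π): 180π.

Therefore ∮_C F · dr = 180π.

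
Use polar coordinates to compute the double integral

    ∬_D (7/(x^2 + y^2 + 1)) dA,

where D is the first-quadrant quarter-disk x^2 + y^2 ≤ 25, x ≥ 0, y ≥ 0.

The region D is 0 ≤ r ≤ 5, 0 ≤ θ ≤ π/2 in polar coordinates, where x = r cos(θ), y = r sin(θ), and dA = r dr dθ.

Under the substitution, the integrand becomes 7/(r^2 + 1), so

    ∬_D (7/(x^2 + y^2 + 1)) dA = ∫_{0}^{π/2} ∫_{0}^{5} (7/(r^2 + 1)) · r dr dθ.

Inner integral (in r): ∫_{0}^{5} (7/(r^2 + 1)) · r dr = 7log(26)/2.

Outer integral (in θ): ∫_{0}^{π/2} (7log(26)/2) dθ = 7π log(26)/4.

Therefore ∬_D (7/(x^2 + y^2 + 1)) dA = 7π log(26)/4.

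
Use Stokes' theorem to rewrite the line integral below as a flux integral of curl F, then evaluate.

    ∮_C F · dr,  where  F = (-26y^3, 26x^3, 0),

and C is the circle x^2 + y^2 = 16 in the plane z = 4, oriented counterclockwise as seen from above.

Let S be the flat disk x^2 + y^2 ≤ 16 in the plane z = 4, with upward unit normal n̂ = ẑ. By Stokes' theorem,

    ∮_C F · dr = ∬_S (∇ × F) · n̂ dS = ∬_D (curl F)_z dA,

where D is the disk x^2 + y^2 ≤ 16.

Compute the curl of F = (-26y^3, 26x^3, 0):
    (∇ × F)_x = ∂F_z/∂y - ∂F_y/∂z = 0,
    (∇ × F)_y = ∂F_x/∂z - ∂F_z/∂x = 0,
    (∇ × F)_z = ∂F_y/∂x - ∂F_x/∂y = 78x^2 + 78y^2.

On z = 4, (curl F)_z = 78x^2 + 78y^2.

Convert to polar (x = r cos θ, y = r sin θ, dA = r dr dθ); the integrand becomes 78r^2, so

    ∬_D (curl F)_z dA = ∫_0^{2π} ∫_0^{4} (78r^2) · r dr dθ.

Inner (r from 0 to 4): 4992.
Outer (θ from 0 to 2π): 9984π.

Therefore ∮_C F · dr = 9984π.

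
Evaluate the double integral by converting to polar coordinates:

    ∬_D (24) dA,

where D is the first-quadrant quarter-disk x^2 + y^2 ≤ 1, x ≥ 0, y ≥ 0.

The region D is 0 ≤ r ≤ 1, 0 ≤ θ ≤ π/2 in polar coordinates, where x = r cos(θ), y = r sin(θ), and dA = r dr dθ.

Under the substitution, the integrand becomes 24, so

    ∬_D (24) dA = ∫_{0}^{π/2} ∫_{0}^{1} (24) · r dr dθ.

Inner integral (in r): ∫_{0}^{1} (24) · r dr = 12.

Outer integral (in θ): ∫_{0}^{π/2} (12) dθ = 6π.

Therefore ∬_D (24) dA = 6π.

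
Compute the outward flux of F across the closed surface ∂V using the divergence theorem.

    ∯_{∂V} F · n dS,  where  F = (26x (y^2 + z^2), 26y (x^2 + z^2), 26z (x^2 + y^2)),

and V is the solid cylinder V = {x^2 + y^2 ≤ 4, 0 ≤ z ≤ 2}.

By the divergence theorem,

    ∯_{∂V} F · n dS = ∭_V (∇ · F) dV.

Compute the divergence:
    ∇ · F = ∂F_x/∂x + ∂F_y/∂y + ∂F_z/∂z = 26y^2 + 26z^2 + 26x^2 + 26z^2 + 26x^2 + 26y^2 = 52x^2 + 52y^2 + 52z^2.

In cylindrical coordinates, x = r cos(θ), y = r sin(θ), z = z, dV = r dr dθ dz, with 0 ≤ r ≤ 2, 0 ≤ θ ≤ 2π, 0 ≤ z ≤ 2.

The integrand, after substitution and multiplying by the volume element, becomes (52r^2 + 52z^2) · r, so

    ∭_V (∇·F) dV = ∫_0^{2π} ∫_0^{2} ∫_0^{2} (52r^2 + 52z^2) · r dz dr dθ.

Inner (z from 0 to 2): 104r (r^2 + 4/3).
Middle (r from 0 to 2): 2080/3.
Outer (θ from 0 to 2π): 4160π/3.

Therefore ∯_{∂V} F · n dS = 4160π/3.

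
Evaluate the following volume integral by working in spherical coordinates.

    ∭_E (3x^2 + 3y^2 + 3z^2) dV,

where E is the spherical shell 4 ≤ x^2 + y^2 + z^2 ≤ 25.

In spherical coordinates, x = ρ sin(φ) cos(θ), y = ρ sin(φ) sin(θ), z = ρ cos(φ), and dV = ρ^2 sin(φ) dρ dφ dθ.

The integrand becomes 3ρ^2, so

    ∭_E (3x^2 + 3y^2 + 3z^2) dV = ∫_{0}^{2π} ∫_{0}^{π} ∫_{2}^{5} (3ρ^2) · ρ^2 sin(φ) dρ dφ dθ.

Inner (ρ): 9279sin(φ)/5.
Middle (φ): 18558/5.
Outer (θ): 37116π/5.

Therefore the triple integral equals 37116π/5.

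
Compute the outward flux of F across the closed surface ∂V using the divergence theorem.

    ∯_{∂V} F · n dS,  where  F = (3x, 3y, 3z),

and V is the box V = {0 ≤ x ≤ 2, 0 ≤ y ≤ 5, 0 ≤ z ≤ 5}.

By the divergence theorem,

    ∯_{∂V} F · n dS = ∭_V (∇ · F) dV.

Compute the divergence:
    ∇ · F = ∂F_x/∂x + ∂F_y/∂y + ∂F_z/∂z = 3 + 3 + 3 = 9.

V is a rectangular box, so dV = dx dy dz with 0 ≤ x ≤ 2, 0 ≤ y ≤ 5, 0 ≤ z ≤ 5.

Integrate (9) over V as an iterated integral:

    ∭_V (∇·F) dV = ∫_0^{2} ∫_0^{5} ∫_0^{5} (9) dz dy dx.

Inner (z from 0 to 5): 45.
Middle (y from 0 to 5): 225.
Outer (x from 0 to 2): 450.

Therefore ∯_{∂V} F · n dS = 450.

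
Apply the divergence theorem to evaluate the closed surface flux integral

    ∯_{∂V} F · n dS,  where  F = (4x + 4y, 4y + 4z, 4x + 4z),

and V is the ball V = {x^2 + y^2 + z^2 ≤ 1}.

By the divergence theorem,

    ∯_{∂V} F · n dS = ∭_V (∇ · F) dV.

Compute the divergence:
    ∇ · F = ∂F_x/∂x + ∂F_y/∂y + ∂F_z/∂z = 4 + 4 + 4 = 12.

In spherical coordinates, x = ρ sin(φ) cos(θ), y = ρ sin(φ) sin(θ), z = ρ cos(φ), dV = ρ^2 sin(φ) dρ dφ dθ, with 0 ≤ ρ ≤ 1, 0 ≤ φ ≤ π, 0 ≤ θ ≤ 2π.

The integrand, after substitution and multiplying by the volume element, becomes (12) · ρ^2 sin(φ), so

    ∭_V (∇·F) dV = ∫_0^{2π} ∫_0^{π} ∫_0^{1} (12) · ρ^2 sin(φ) dρ dφ dθ.

Inner (ρ from 0 to 1): 4sin(φ).
Middle (φ from 0 to π): 8.
Outer (θ from 0 to 2π): 16π.

Therefore ∯_{∂V} F · n dS = 16π.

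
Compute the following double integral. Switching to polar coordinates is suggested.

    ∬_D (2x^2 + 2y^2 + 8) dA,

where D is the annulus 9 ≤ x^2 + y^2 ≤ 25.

The region D is 3 ≤ r ≤ 5, 0 ≤ θ ≤ 2π in polar coordinates, where x = r cos(θ), y = r sin(θ), and dA = r dr dθ.

Under the substitution, the integrand becomes 2r^2 + 8, so

    ∬_D (2x^2 + 2y^2 + 8) dA = ∫_{0}^{2π} ∫_{3}^{5} (2r^2 + 8) · r dr dθ.

Inner integral (in r): ∫_{3}^{5} (2r^2 + 8) · r dr = 336.

Outer integral (in θ): ∫_{0}^{2π} (336) dθ = 672π.

Therefore ∬_D (2x^2 + 2y^2 + 8) dA = 672π.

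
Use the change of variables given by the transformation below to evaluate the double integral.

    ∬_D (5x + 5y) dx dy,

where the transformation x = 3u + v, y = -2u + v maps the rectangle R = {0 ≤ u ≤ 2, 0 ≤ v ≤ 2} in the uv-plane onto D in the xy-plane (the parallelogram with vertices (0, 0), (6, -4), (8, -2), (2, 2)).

Compute the Jacobian determinant of (x, y) with respect to (u, v):

    ∂(x,y)/∂(u,v) = | 3  1 | = (3)(1) - (1)(-2) = 5.
                   | -2  1 |

Its absolute value is |J| = 5 (the area scaling factor).

Substituting x = 3u + v, y = -2u + v into the integrand,

    5x + 5y → 5u + 10v,

so the integral becomes

    ∬_R (5u + 10v) · |J| du dv = ∫_0^2 ∫_0^2 (25u + 50v) dv du.

Inner (v): 50u + 100.
Outer (u): 300.

Therefore ∬_D (5x + 5y) dx dy = 300.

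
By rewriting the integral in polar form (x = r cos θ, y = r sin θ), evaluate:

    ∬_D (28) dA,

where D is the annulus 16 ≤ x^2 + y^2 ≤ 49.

The region D is 4 ≤ r ≤ 7, 0 ≤ θ ≤ 2π in polar coordinates, where x = r cos(θ), y = r sin(θ), and dA = r dr dθ.

Under the substitution, the integrand becomes 28, so

    ∬_D (28) dA = ∫_{0}^{2π} ∫_{4}^{7} (28) · r dr dθ.

Inner integral (in r): ∫_{4}^{7} (28) · r dr = 462.

Outer integral (in θ): ∫_{0}^{2π} (462) dθ = 924π.

Therefore ∬_D (28) dA = 924π.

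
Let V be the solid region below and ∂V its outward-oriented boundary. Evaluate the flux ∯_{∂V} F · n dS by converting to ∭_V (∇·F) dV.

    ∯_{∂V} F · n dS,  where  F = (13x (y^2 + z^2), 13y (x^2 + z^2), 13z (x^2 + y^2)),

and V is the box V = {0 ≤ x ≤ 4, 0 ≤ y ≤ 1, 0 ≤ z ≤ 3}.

By the divergence theorem,

    ∯_{∂V} F · n dS = ∭_V (∇ · F) dV.

Compute the divergence:
    ∇ · F = ∂F_x/∂x + ∂F_y/∂y + ∂F_z/∂z = 13y^2 + 13z^2 + 13x^2 + 13z^2 + 13x^2 + 13y^2 = 26x^2 + 26y^2 + 26z^2.

V is a rectangular box, so dV = dx dy dz with 0 ≤ x ≤ 4, 0 ≤ y ≤ 1, 0 ≤ z ≤ 3.

Integrate (26x^2 + 26y^2 + 26z^2) over V as an iterated integral:

    ∭_V (∇·F) dV = ∫_0^{4} ∫_0^{1} ∫_0^{3} (26x^2 + 26y^2 + 26z^2) dz dy dx.

Inner (z from 0 to 3): 78x^2 + 78y^2 + 234.
Middle (y from 0 to 1): 78x^2 + 260.
Outer (x from 0 to 4): 2704.

Therefore ∯_{∂V} F · n dS = 2704.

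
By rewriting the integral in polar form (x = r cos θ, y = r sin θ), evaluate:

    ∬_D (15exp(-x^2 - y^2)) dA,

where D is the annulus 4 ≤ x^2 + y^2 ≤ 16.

The region D is 2 ≤ r ≤ 4, 0 ≤ θ ≤ 2π in polar coordinates, where x = r cos(θ), y = r sin(θ), and dA = r dr dθ.

Under the substitution, the integrand becomes 15exp(-r^2), so

    ∬_D (15exp(-x^2 - y^2)) dA = ∫_{0}^{2π} ∫_{2}^{4} (15exp(-r^2)) · r dr dθ.

Inner integral (in r): ∫_{2}^{4} (15exp(-r^2)) · r dr = -(15 - 15exp(12))exp(-16)/2.

Outer integral (in θ): ∫_{0}^{2π} (-(15 - 15exp(12))exp(-16)/2) dθ = -15π (1 - exp(12))exp(-16).

Therefore ∬_D (15exp(-x^2 - y^2)) dA = -15π (1 - exp(12))exp(-16).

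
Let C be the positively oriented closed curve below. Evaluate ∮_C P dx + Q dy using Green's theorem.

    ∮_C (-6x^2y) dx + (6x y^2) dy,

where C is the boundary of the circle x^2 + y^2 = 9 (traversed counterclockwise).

Green's theorem converts the closed line integral into a double integral over the enclosed region D:

    ∮_C P dx + Q dy = ∬_D (∂Q/∂x - ∂P/∂y) dA.

Here P = -6x^2y, Q = 6x y^2, so

    ∂Q/∂x = 6y^2,    ∂P/∂y = -6x^2,
    ∂Q/∂x - ∂P/∂y = 6x^2 + 6y^2.

D is the region x^2 + y^2 ≤ 9. Evaluating the double integral:

In polar coordinates (x = r cos θ, y = r sin θ, dA = r dr dθ) the integrand becomes 6r^2, so

    ∬_D (6x^2 + 6y^2) dA = ∫_0^{2π} ∫_0^{3} (6r^2) · r dr dθ.

Inner (r from 0 to 3): 243/2.
Outer (θ from 0 to 2π): 243π.

Therefore ∮_C P dx + Q dy = 243π.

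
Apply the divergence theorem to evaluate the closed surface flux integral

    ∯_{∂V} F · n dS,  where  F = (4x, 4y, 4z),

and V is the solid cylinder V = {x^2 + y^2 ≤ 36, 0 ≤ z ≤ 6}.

By the divergence theorem,

    ∯_{∂V} F · n dS = ∭_V (∇ · F) dV.

Compute the divergence:
    ∇ · F = ∂F_x/∂x + ∂F_y/∂y + ∂F_z/∂z = 4 + 4 + 4 = 12.

In cylindrical coordinates, x = r cos(θ), y = r sin(θ), z = z, dV = r dr dθ dz, with 0 ≤ r ≤ 6, 0 ≤ θ ≤ 2π, 0 ≤ z ≤ 6.

The integrand, after substitution and multiplying by the volume element, becomes (12) · r, so

    ∭_V (∇·F) dV = ∫_0^{2π} ∫_0^{6} ∫_0^{6} (12) · r dz dr dθ.

Inner (z from 0 to 6): 72r.
Middle (r from 0 to 6): 1296.
Outer (θ from 0 to 2π): 2592π.

Therefore ∯_{∂V} F · n dS = 2592π.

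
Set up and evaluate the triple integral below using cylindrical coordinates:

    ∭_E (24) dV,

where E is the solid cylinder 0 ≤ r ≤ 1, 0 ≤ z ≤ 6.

In cylindrical coordinates, x = r cos(θ), y = r sin(θ), z = z, and dV = r dr dθ dz.

The integrand becomes 24, so

    ∭_E (24) dV = ∫_{0}^{2π} ∫_{0}^{1} ∫_{0}^{6} (24) · r dz dr dθ.

Inner (z): 144r.
Middle (r from 0 to 1): 72.
Outer (θ): 144π.

Therefore the triple integral equals 144π.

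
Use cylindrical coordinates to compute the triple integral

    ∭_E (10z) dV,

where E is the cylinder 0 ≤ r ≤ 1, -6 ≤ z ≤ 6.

In cylindrical coordinates, x = r cos(θ), y = r sin(θ), z = z, and dV = r dr dθ dz.

The integrand becomes 10z, so

    ∭_E (10z) dV = ∫_{0}^{2π} ∫_{0}^{1} ∫_{-6}^{6} (10z) · r dz dr dθ.

Inner (z): 0.
Middle (r from 0 to 1): 0.
Outer (θ): 0.

Therefore the triple integral equals 0.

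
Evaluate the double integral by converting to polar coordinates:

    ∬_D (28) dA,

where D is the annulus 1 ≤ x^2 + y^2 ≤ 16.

The region D is 1 ≤ r ≤ 4, 0 ≤ θ ≤ 2π in polar coordinates, where x = r cos(θ), y = r sin(θ), and dA = r dr dθ.

Under the substitution, the integrand becomes 28, so

    ∬_D (28) dA = ∫_{0}^{2π} ∫_{1}^{4} (28) · r dr dθ.

Inner integral (in r): ∫_{1}^{4} (28) · r dr = 210.

Outer integral (in θ): ∫_{0}^{2π} (210) dθ = 420π.

Therefore ∬_D (28) dA = 420π.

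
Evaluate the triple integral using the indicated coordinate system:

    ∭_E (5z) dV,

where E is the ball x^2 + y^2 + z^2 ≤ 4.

In spherical coordinates, x = ρ sin(φ) cos(θ), y = ρ sin(φ) sin(θ), z = ρ cos(φ), and dV = ρ^2 sin(φ) dρ dφ dθ.

The integrand becomes 5ρ cos(φ), so

    ∭_E (5z) dV = ∫_{0}^{2π} ∫_{0}^{π} ∫_{0}^{2} (5ρ cos(φ)) · ρ^2 sin(φ) dρ dφ dθ.

Inner (ρ): 10sin(2φ).
Middle (φ): 0.
Outer (θ): 0.

Therefore the triple integral equals 0.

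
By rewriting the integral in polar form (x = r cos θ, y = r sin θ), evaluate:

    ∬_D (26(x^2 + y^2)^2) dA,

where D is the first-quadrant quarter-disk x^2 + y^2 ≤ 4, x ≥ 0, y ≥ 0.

The region D is 0 ≤ r ≤ 2, 0 ≤ θ ≤ π/2 in polar coordinates, where x = r cos(θ), y = r sin(θ), and dA = r dr dθ.

Under the substitution, the integrand becomes 26r^4, so

    ∬_D (26(x^2 + y^2)^2) dA = ∫_{0}^{π/2} ∫_{0}^{2} (26r^4) · r dr dθ.

Inner integral (in r): ∫_{0}^{2} (26r^4) · r dr = 832/3.

Outer integral (in θ): ∫_{0}^{π/2} (832/3) dθ = 416π/3.

Therefore ∬_D (26(x^2 + y^2)^2) dA = 416π/3.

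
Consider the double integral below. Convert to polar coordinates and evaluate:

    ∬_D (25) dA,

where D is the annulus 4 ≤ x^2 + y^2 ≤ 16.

The region D is 2 ≤ r ≤ 4, 0 ≤ θ ≤ 2π in polar coordinates, where x = r cos(θ), y = r sin(θ), and dA = r dr dθ.

Under the substitution, the integrand becomes 25, so

    ∬_D (25) dA = ∫_{0}^{2π} ∫_{2}^{4} (25) · r dr dθ.

Inner integral (in r): ∫_{2}^{4} (25) · r dr = 150.

Outer integral (in θ): ∫_{0}^{2π} (150) dθ = 300π.

Therefore ∬_D (25) dA = 300π.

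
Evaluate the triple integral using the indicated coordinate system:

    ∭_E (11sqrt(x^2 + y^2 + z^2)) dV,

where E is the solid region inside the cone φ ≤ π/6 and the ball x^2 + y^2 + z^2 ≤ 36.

In spherical coordinates, x = ρ sin(φ) cos(θ), y = ρ sin(φ) sin(θ), z = ρ cos(φ), and dV = ρ^2 sin(φ) dρ dφ dθ.

The integrand becomes 11ρ, so

    ∭_E (11sqrt(x^2 + y^2 + z^2)) dV = ∫_{0}^{2π} ∫_{0}^{π/6} ∫_{0}^{6} (11ρ) · ρ^2 sin(φ) dρ dφ dθ.

Inner (ρ): 3564sin(φ).
Middle (φ): 3564 - 1782sqrt(3).
Outer (θ): 3564π (2 - sqrt(3)).

Therefore the triple integral equals 3564π (2 - sqrt(3)).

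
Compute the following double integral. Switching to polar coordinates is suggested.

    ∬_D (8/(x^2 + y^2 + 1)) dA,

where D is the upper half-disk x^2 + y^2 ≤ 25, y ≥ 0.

The region D is 0 ≤ r ≤ 5, 0 ≤ θ ≤ π in polar coordinates, where x = r cos(θ), y = r sin(θ), and dA = r dr dθ.

Under the substitution, the integrand becomes 8/(r^2 + 1), so

    ∬_D (8/(x^2 + y^2 + 1)) dA = ∫_{0}^{π} ∫_{0}^{5} (8/(r^2 + 1)) · r dr dθ.

Inner integral (in r): ∫_{0}^{5} (8/(r^2 + 1)) · r dr = log(456976).

Outer integral (in θ): ∫_{0}^{π} (log(456976)) dθ = log(456976^π).

Therefore ∬_D (8/(x^2 + y^2 + 1)) dA = log(456976^π).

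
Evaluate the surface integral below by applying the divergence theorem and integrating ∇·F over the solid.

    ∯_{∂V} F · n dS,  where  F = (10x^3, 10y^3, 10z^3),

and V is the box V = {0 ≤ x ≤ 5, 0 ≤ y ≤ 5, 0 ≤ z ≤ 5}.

By the divergence theorem,

    ∯_{∂V} F · n dS = ∭_V (∇ · F) dV.

Compute the divergence:
    ∇ · F = ∂F_x/∂x + ∂F_y/∂y + ∂F_z/∂z = 30x^2 + 30y^2 + 30z^2.

V is a rectangular box, so dV = dx dy dz with 0 ≤ x ≤ 5, 0 ≤ y ≤ 5, 0 ≤ z ≤ 5.

Integrate (30x^2 + 30y^2 + 30z^2) over V as an iterated integral:

    ∭_V (∇·F) dV = ∫_0^{5} ∫_0^{5} ∫_0^{5} (30x^2 + 30y^2 + 30z^2) dz dy dx.

Inner (z from 0 to 5): 150x^2 + 150y^2 + 1250.
Middle (y from 0 to 5): 750x^2 + 12500.
Outer (x from 0 to 5): 93750.

Therefore ∯_{∂V} F · n dS = 93750.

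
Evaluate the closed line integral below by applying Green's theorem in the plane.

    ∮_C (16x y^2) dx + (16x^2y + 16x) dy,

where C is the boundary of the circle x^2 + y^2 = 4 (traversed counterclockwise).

Green's theorem converts the closed line integral into a double integral over the enclosed region D:

    ∮_C P dx + Q dy = ∬_D (∂Q/∂x - ∂P/∂y) dA.

Here P = 16x y^2, Q = 16x^2y + 16x, so

    ∂Q/∂x = 32x y + 16,    ∂P/∂y = 32x y,
    ∂Q/∂x - ∂P/∂y = 16.

D is the region x^2 + y^2 ≤ 4. Evaluating the double integral:

In polar coordinates (x = r cos θ, y = r sin θ, dA = r dr dθ) the integrand becomes 16, so

    ∬_D (16) dA = ∫_0^{2π} ∫_0^{2} (16) · r dr dθ.

Inner (r from 0 to 2): 32.
Outer (θ from 0 to 2π): 64π.

Therefore ∮_C P dx + Q dy = 64π.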